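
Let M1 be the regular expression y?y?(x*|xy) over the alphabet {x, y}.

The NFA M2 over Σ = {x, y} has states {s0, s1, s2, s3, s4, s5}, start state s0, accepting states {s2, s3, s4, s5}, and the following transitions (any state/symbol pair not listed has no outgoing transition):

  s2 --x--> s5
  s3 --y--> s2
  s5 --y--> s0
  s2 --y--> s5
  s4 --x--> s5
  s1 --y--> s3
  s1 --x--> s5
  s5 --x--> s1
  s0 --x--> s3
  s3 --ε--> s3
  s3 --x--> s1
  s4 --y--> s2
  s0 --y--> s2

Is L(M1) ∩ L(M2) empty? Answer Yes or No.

The string x is accepted by both M1 and M2.
Hence L(M1) ∩ L(M2) ≠ ∅.

No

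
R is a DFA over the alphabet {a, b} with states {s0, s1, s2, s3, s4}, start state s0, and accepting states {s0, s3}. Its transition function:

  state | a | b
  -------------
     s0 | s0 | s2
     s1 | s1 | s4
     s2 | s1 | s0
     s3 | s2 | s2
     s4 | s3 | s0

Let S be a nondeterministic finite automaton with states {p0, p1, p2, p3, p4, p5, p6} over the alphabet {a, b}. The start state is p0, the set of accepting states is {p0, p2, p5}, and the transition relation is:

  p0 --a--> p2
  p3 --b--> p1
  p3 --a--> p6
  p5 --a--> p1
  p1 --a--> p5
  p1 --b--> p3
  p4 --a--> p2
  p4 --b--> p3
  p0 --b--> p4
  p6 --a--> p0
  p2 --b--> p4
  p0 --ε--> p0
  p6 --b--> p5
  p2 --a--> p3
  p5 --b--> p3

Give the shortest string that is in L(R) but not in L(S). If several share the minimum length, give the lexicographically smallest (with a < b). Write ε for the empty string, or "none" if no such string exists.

The string aa is accepted by R but not by S.
No shorter string lies in the difference, and aa is the lexicographically first length-2 string in L(R) \ L(S).

aa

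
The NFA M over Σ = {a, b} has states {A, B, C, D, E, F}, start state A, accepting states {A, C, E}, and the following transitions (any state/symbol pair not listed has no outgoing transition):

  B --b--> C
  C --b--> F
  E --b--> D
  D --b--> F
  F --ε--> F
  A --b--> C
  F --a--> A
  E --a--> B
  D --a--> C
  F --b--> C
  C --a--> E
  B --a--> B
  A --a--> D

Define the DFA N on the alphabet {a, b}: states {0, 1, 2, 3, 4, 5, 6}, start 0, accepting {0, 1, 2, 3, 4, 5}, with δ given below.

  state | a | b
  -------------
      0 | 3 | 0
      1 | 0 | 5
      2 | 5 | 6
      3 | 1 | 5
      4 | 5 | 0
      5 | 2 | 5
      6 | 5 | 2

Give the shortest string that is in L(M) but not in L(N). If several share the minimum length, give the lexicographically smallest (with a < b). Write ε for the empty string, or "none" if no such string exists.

abab

The string abab is accepted by M but not by N.
No shorter string lies in the difference, and abab is the lexicographically first length-4 string in L(M) \ L(N).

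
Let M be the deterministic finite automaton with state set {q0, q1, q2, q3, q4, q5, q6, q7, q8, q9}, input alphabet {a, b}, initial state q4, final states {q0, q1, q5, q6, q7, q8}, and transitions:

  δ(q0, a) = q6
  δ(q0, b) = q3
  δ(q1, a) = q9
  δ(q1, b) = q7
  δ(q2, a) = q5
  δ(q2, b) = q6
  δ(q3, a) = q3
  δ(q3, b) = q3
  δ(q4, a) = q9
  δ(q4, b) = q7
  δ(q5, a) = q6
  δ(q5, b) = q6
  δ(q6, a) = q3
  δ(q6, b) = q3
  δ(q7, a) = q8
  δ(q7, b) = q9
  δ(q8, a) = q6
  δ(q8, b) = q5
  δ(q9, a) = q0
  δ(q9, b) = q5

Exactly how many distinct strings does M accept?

16

The useful subgraph on states {q0, q4, q5, q6, q7, q8, q9} is acyclic, so L(M) is finite; the longest accepting path visits 5 useful states, giving maximum string length 4.
Counting accepting paths from q4 by length: 1 of length 1, 3 of length 2, 7 of length 3, 5 of length 4. Total 16.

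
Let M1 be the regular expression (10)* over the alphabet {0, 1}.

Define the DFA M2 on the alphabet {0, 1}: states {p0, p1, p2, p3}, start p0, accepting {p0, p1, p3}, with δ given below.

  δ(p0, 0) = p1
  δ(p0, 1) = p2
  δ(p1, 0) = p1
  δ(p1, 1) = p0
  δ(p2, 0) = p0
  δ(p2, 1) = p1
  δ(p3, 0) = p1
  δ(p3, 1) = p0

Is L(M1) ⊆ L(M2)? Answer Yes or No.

Converting the expression M1 to a DFA (subset construction, then merging equivalent states) gives the minimal DFA with states {r0, r1, r2}, start state r0, accepting states {r0} and transitions r0: 0→r1, 1→r2; r1: 0→r1, 1→r1; r2: 0→r0, 1→r1.
Exploring the product automaton M1 × M2 from the start pair (r0, p0), following both machines on each input symbol, reaches 5 state pairs: (r0, p0), (r1, p1), (r2, p2), (r1, p0), (r1, p2).
M1 accepts in {r0} and M2 accepts in {p0, p1, p3}. The reachable pairs whose M1-component is accepting are (r0, p0); in each of them the M2-component is accepting too, so the product for L(M1) \ L(M2) (M1-component accepting, M2-component rejecting) has no reachable accepting pair and the difference is empty.
Hence every string in L(M1) is also in L(M2).

Yes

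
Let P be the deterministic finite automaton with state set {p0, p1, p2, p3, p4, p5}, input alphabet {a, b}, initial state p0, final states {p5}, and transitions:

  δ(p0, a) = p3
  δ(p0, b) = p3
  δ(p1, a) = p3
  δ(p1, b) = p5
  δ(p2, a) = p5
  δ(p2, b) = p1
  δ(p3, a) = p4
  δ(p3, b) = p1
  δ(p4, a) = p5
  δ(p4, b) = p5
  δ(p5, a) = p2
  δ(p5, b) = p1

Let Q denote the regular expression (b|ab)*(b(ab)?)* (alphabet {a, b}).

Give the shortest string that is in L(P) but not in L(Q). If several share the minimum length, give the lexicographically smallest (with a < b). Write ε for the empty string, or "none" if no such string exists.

aaa

The string aaa is accepted by P but not by Q.
No shorter string lies in the difference, and aaa is the lexicographically first length-3 string in L(P) \ L(Q).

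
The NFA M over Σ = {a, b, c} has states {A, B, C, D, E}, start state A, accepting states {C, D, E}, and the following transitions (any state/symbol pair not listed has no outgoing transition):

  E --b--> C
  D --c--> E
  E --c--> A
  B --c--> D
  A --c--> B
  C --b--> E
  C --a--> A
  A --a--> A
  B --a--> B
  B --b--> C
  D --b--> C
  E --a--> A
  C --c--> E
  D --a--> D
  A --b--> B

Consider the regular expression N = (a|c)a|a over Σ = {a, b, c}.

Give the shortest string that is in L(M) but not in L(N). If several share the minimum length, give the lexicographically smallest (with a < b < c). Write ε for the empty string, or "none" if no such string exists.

The string bb is accepted by M but not by N.
No shorter string lies in the difference, and bb is the lexicographically first length-2 string in L(M) \ L(N).

bb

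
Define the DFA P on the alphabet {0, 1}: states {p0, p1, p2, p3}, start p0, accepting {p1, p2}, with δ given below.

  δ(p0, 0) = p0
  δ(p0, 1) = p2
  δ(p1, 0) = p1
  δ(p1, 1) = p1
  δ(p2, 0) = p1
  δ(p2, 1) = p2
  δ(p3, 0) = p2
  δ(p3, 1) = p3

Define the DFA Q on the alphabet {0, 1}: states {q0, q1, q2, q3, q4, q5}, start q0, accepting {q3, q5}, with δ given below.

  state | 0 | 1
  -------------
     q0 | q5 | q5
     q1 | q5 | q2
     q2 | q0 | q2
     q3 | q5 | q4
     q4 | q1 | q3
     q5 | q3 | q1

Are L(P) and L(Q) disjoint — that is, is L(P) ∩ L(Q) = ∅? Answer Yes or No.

The string 1 is accepted by both P and Q.
Hence L(P) ∩ L(Q) ≠ ∅.

No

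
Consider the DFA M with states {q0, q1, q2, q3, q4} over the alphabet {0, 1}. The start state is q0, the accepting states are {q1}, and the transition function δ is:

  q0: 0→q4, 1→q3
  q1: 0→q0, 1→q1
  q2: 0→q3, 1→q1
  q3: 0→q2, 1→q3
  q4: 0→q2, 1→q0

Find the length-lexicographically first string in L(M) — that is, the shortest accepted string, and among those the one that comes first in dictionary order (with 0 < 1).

A breadth-first search from q0 reaches an accepting state first via the path q0 → q4 → q2 → q1 on input 001.
No string of length < 3 is accepted (BFS exhausts all shorter strings without reaching an accepting state), and 001 is the lexicographically least accepting string of length 3.

001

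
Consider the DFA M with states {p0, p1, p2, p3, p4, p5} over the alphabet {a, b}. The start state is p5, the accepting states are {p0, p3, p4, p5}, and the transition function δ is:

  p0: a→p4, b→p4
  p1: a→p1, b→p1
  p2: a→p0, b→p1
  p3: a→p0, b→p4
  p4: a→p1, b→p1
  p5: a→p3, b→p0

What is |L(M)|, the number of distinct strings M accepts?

The useful subgraph on states {p0, p3, p4, p5} is acyclic, so L(M) is finite; the longest accepting path visits 4 useful states, giving maximum string length 3.
Counting accepting paths from p5 by length: 1 of length 0, 2 of length 1, 4 of length 2, 2 of length 3. Total 9.

9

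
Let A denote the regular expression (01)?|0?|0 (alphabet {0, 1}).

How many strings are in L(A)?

3

The expression has no Kleene star, so L(A) is finite. Expanding the alternatives gives {ε, 0, 01}.
That is 1 of length 0, 1 of length 1, 1 of length 2: 3 strings in all.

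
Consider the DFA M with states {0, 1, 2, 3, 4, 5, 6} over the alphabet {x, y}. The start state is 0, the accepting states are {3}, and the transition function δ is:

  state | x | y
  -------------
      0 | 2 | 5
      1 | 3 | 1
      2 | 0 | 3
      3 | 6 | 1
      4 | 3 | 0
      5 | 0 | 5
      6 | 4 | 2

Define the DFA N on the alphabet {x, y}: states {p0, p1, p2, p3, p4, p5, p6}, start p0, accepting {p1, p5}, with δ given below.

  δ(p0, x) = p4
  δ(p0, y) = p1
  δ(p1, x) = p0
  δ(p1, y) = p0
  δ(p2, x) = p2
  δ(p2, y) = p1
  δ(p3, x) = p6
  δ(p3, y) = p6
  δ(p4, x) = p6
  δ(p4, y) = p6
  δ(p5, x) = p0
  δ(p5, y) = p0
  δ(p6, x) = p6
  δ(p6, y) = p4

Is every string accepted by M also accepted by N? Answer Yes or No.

The string xy is in L(M) but not in L(N).
So L(M) ⊄ L(N).

No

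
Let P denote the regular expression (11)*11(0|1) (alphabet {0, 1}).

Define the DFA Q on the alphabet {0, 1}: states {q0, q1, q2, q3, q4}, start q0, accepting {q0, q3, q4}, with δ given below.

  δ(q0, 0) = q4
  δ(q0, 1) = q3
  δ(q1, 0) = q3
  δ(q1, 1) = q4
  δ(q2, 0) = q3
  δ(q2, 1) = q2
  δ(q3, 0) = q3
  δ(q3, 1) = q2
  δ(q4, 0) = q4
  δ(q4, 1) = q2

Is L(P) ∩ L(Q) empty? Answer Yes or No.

No

The string 110 is accepted by both P and Q.
Hence L(P) ∩ L(Q) ≠ ∅.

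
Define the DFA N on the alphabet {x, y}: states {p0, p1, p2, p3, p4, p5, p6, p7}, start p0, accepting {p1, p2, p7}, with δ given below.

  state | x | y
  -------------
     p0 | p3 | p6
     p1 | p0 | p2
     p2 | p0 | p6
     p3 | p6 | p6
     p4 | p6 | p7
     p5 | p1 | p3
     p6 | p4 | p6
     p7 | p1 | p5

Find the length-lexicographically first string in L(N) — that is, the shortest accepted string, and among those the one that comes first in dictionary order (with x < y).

yxy

A breadth-first search from p0 reaches an accepting state first via the path p0 → p6 → p4 → p7 on input yxy.
No string of length < 3 is accepted (BFS exhausts all shorter strings without reaching an accepting state), and yxy is the lexicographically least accepting string of length 3.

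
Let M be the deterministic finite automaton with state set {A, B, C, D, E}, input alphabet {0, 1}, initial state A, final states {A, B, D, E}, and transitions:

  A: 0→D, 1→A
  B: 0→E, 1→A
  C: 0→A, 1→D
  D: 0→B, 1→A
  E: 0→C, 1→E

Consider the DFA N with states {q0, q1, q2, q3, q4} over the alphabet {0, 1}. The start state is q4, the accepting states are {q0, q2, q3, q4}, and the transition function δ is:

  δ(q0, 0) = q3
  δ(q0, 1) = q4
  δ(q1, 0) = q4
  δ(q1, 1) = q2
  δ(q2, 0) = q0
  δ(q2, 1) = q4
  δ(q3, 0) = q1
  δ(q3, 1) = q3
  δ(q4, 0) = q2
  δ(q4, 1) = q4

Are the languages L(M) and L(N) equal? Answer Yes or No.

Exploring the product automaton M × N from the start pair (A, q4), following both machines on each input symbol, reaches 5 state pairs: (A, q4), (D, q2), (B, q0), (E, q3), (C, q1).
M accepts in {A, B, D, E} and N accepts in {q0, q2, q3, q4}. In every reachable pair the two components are either both accepting — (A, q4), (D, q2), (B, q0), (E, q3) — or both non-accepting, so no string is accepted by exactly one of the machines: L(M) \ L(N) and L(N) \ L(M) are both empty.
Hence every string is accepted by M iff it is accepted by N, and the two languages coincide.

Yes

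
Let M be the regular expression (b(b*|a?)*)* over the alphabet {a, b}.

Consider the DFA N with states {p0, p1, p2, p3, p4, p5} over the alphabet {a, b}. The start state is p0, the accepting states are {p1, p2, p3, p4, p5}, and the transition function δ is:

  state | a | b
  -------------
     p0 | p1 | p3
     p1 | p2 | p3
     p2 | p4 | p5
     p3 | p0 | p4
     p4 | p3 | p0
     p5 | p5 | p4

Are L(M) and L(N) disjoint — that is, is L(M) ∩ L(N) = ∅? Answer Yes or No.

No

The string b is accepted by both M and N.
Hence L(M) ∩ L(N) ≠ ∅.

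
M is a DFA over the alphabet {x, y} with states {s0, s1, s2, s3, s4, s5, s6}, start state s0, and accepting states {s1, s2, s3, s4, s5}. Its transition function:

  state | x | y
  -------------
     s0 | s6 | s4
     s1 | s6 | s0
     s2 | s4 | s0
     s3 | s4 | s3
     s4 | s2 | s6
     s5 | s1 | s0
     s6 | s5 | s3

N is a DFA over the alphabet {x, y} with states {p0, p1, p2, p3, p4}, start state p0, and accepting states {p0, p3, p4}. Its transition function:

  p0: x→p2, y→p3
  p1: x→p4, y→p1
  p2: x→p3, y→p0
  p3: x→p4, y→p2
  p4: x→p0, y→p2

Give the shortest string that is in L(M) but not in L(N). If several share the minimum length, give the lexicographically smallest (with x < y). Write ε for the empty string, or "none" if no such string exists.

The string xyx is accepted by M but not by N.
No shorter string lies in the difference, and xyx is the lexicographically first length-3 string in L(M) \ L(N).

xyx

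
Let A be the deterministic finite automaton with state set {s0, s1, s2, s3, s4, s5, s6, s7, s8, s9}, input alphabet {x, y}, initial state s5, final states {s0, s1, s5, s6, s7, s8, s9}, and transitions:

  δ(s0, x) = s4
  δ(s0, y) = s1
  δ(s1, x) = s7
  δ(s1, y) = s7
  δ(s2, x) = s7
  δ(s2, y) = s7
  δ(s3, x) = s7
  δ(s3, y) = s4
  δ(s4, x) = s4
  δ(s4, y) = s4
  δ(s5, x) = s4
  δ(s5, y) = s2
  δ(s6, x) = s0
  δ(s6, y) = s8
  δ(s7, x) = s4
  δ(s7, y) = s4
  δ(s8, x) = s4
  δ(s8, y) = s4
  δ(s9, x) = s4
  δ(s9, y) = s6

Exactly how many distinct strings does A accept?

3

The useful subgraph on states {s2, s5, s7} is acyclic, so L(A) is finite; the longest accepting path visits 3 useful states, giving maximum string length 2.
Counting accepting paths from s5 by length: 1 of length 0, 2 of length 2. Total 3.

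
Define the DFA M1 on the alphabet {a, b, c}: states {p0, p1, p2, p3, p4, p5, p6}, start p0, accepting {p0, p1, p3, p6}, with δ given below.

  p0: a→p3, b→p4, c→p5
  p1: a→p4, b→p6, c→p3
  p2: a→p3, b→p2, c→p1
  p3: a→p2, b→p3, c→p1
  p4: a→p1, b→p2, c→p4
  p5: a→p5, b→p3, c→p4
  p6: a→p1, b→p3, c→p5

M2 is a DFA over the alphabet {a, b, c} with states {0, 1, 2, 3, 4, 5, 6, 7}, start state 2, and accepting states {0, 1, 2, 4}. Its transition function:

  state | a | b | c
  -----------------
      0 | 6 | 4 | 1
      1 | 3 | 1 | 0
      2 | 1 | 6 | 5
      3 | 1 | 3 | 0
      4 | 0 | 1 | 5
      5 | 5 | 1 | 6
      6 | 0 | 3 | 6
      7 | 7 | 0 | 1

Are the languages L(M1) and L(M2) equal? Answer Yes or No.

Yes

Exploring the product automaton M1 × M2 from the start pair (p0, 2), following both machines on each input symbol, reaches 7 state pairs: (p0, 2), (p3, 1), (p4, 6), (p5, 5), (p2, 3), (p1, 0), (p6, 4).
M1 accepts in {p0, p1, p3, p6} and M2 accepts in {0, 1, 2, 4}. In every reachable pair the two components are either both accepting — (p0, 2), (p3, 1), (p1, 0), (p6, 4) — or both non-accepting, so no string is accepted by exactly one of the machines: L(M1) \ L(M2) and L(M2) \ L(M1) are both empty.
Hence every string is accepted by M1 iff it is accepted by M2, and the two languages coincide.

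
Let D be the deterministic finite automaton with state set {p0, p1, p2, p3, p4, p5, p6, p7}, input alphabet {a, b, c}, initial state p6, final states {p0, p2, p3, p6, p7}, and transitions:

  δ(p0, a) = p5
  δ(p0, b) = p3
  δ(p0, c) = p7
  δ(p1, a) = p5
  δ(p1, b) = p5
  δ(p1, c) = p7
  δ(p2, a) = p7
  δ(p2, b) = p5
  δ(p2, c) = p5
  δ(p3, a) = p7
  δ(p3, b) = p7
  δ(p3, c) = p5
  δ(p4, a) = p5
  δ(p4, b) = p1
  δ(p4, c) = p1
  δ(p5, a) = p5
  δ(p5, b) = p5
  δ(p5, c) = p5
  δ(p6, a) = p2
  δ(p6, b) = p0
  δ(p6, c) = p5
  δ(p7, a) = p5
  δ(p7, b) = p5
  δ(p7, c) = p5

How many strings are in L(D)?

8

The useful subgraph on states {p0, p2, p3, p6, p7} is acyclic, so L(D) is finite; the longest accepting path visits 4 useful states, giving maximum string length 3.
Counting accepting paths from p6 by length: 1 of length 0, 2 of length 1, 3 of length 2, 2 of length 3. Total 8.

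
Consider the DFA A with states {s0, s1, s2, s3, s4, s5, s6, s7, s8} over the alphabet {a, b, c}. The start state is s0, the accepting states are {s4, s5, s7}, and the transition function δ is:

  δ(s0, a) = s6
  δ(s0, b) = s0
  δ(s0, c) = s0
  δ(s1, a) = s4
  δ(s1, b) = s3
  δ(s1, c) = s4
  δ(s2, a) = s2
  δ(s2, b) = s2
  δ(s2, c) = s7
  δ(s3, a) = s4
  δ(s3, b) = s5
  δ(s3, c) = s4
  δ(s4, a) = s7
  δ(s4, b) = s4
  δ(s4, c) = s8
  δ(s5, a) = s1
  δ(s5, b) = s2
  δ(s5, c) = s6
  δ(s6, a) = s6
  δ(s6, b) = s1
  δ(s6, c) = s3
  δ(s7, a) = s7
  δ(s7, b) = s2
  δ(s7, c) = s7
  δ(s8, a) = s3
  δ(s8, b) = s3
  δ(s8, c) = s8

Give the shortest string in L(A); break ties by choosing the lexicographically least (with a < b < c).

aba

A breadth-first search from s0 reaches an accepting state first via the path s0 → s6 → s1 → s4 on input aba.
No string of length < 3 is accepted (BFS exhausts all shorter strings without reaching an accepting state), and aba is the lexicographically least accepting string of length 3.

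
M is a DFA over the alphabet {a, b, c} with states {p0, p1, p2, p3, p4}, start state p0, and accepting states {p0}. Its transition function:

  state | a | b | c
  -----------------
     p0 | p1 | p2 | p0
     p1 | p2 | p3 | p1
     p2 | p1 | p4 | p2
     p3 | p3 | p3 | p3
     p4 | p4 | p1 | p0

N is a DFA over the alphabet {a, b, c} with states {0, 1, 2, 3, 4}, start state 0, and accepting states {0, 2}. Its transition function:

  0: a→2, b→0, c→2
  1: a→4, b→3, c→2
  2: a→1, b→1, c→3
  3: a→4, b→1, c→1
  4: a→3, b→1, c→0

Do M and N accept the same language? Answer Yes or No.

The string cc is accepted by M but rejected by N.
So L(M) ≠ L(N).

No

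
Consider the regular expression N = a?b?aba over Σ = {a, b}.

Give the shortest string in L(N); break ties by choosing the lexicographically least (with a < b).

By inspection of the expression, no string of length less than 3 matches, and aba is the lexicographically first match of length 3.

aba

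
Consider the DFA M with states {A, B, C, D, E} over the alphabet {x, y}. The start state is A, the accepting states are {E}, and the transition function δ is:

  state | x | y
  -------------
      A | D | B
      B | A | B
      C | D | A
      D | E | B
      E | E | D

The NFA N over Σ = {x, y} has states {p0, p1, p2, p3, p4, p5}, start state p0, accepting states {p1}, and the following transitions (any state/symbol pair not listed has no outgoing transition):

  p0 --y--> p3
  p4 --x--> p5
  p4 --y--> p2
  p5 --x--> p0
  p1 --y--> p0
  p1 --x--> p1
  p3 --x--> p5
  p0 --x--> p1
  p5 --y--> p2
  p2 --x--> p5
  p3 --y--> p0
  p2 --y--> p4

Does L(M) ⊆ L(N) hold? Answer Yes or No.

Yes

Exploring the product automaton M × N from the start pair (A, p0), following both machines on each input symbol, reaches 10 state pairs: (A, p0), (D, p1), (B, p3), (E, p1), (B, p0), (A, p5), (D, p0), (A, p1), (B, p2), (B, p4).
M accepts in {E} and N accepts in {p1}. The reachable pairs whose M-component is accepting are (E, p1); in each of them the N-component is accepting too, so the product for L(M) \ L(N) (M-component accepting, N-component rejecting) has no reachable accepting pair and the difference is empty.
Hence every string in L(M) is also in L(N).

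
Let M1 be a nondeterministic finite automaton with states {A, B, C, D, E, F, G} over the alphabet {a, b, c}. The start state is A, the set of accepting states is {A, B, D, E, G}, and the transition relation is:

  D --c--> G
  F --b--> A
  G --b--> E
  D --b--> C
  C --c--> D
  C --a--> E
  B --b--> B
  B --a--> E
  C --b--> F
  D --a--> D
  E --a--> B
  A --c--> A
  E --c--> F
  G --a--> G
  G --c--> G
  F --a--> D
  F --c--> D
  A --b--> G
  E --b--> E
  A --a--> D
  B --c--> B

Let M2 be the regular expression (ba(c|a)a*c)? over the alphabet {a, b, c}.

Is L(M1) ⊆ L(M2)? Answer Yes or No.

The string a is in L(M1) but not in L(M2).
So L(M1) ⊄ L(M2).

No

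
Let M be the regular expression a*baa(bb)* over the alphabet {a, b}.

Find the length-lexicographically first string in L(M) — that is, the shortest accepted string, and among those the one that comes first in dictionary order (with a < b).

By inspection of the expression, no string of length less than 3 matches, and baa is the lexicographically first match of length 3.

baa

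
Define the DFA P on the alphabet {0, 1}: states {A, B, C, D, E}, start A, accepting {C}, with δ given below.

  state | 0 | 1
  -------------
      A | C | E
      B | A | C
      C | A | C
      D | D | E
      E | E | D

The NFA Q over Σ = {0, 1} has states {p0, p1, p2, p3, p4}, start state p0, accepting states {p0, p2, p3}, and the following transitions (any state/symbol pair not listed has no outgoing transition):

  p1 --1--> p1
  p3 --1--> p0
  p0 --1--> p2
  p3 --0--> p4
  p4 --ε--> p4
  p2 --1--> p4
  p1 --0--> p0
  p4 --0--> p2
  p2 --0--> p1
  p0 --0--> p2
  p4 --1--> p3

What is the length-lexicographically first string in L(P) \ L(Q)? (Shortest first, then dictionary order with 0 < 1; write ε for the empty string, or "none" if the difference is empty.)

01

The string 01 is accepted by P but not by Q.
No shorter string lies in the difference, and 01 is the lexicographically first length-2 string in L(P) \ L(Q).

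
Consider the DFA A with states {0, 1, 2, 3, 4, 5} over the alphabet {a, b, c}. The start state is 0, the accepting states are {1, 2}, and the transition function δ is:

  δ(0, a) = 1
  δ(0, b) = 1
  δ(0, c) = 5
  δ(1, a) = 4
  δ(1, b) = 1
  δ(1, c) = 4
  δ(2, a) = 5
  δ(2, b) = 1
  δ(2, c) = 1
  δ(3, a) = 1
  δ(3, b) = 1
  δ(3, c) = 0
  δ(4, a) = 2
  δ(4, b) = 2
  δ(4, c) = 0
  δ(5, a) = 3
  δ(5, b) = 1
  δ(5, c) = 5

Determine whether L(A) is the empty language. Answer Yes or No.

No

The string a is accepted: the run 0 → 1 ends in the accepting state 1.
Since at least one string is accepted, L(A) is not empty.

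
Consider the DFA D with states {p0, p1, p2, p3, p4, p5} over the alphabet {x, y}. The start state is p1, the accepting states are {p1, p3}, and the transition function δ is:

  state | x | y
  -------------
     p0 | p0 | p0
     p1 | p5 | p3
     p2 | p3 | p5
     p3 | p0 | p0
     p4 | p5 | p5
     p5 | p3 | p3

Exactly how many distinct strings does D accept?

The useful subgraph on states {p1, p3, p5} is acyclic, so L(D) is finite; the longest accepting path visits 3 useful states, giving maximum string length 2.
Counting accepting paths from p1 by length: 1 of length 0, 1 of length 1, 2 of length 2. Total 4.

4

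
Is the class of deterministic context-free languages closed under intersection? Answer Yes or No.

No

DCFLs are closed under complement (normalise the DPDA to read all of its input, then flip the verdict). If they were also closed under intersection, De Morgan would make them closed under union; but {aⁿbⁿ : n≥0} and {aⁿb²ⁿ : n≥0} are DCFLs (push the a's; pop one per b, respectively one per two b's) whose union no deterministic PDA accepts: a DPDA for it would have a single run on aⁿb²ⁿ, accepting after the prefix aⁿbⁿ and accepting again after n more b's; an ordinary PDA that simulates it on a's and b's and, at any moment when it is accepting, may switch to reading only a fresh letter c while feeding each c to the simulation as a b, would accept aⁱbʲcᵏ (k≥1) exactly when both aⁱbʲ and aⁱbʲ⁺ᵏ are in the language, i.e. its language intersected with the regular set a*b*c⁺ would be exactly {aⁿbⁿcⁿ : n≥1} — impossible, since context-free languages are closed under intersection with regular sets and {aⁿbⁿcⁿ} is not context-free.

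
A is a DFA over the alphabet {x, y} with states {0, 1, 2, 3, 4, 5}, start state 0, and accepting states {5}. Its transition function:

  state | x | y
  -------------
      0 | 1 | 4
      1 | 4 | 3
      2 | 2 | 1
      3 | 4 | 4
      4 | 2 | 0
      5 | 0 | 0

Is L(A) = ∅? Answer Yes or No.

The states reachable from the start state are {0, 1, 2, 3, 4}.
None of the accepting states {5} is reachable, so no string is accepted and L(A) = ∅.

Yes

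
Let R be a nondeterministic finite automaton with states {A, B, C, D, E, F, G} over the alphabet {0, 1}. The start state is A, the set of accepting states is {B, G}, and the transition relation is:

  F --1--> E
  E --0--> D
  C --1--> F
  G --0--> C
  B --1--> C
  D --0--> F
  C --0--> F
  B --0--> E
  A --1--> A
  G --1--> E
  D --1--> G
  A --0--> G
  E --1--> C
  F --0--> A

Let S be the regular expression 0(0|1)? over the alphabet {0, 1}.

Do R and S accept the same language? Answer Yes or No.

The string 10 is accepted by R but rejected by S.
So L(R) ≠ L(S).

No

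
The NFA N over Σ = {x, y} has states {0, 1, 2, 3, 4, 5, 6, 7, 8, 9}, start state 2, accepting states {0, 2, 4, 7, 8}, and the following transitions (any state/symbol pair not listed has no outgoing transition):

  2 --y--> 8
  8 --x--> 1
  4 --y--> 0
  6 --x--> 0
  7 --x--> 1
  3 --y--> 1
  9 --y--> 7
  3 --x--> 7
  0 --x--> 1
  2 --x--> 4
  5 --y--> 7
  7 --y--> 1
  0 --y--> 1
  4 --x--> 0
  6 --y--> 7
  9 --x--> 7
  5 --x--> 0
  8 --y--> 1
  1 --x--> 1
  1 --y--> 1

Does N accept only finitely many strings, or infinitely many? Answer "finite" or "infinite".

finite

The useful states (reachable from 2 and able to reach an accepting state) are {0, 2, 4, 8}.
Restricted to these states the transition graph has no cycle, so every accepting path has bounded length and L is finite.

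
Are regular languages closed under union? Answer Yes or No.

Given DFAs for L₁ and L₂, run them in parallel: the product automaton on Q₁ × Q₂ that accepts when either component is accepting recognises L₁ ∪ L₂ (equivalently, R₁ | R₂ is a regular expression for it).
So the regular languages are closed under union.

Yes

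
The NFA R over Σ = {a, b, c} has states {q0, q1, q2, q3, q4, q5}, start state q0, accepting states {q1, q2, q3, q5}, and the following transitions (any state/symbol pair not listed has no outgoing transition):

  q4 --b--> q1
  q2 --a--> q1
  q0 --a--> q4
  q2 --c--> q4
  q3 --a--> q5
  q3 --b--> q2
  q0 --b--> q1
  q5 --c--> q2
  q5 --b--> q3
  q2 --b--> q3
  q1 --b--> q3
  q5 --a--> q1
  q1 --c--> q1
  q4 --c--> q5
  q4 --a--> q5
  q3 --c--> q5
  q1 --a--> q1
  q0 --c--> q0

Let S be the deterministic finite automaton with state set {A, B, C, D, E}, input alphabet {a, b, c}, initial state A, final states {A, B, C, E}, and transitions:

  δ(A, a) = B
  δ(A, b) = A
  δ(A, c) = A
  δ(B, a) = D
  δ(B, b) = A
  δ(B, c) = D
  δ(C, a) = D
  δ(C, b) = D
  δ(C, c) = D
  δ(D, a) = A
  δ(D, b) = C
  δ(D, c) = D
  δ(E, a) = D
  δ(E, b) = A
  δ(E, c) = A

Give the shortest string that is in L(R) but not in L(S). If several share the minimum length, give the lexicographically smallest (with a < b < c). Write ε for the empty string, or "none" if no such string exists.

aa

The string aa is accepted by R but not by S.
No shorter string lies in the difference, and aa is the lexicographically first length-2 string in L(R) \ L(S).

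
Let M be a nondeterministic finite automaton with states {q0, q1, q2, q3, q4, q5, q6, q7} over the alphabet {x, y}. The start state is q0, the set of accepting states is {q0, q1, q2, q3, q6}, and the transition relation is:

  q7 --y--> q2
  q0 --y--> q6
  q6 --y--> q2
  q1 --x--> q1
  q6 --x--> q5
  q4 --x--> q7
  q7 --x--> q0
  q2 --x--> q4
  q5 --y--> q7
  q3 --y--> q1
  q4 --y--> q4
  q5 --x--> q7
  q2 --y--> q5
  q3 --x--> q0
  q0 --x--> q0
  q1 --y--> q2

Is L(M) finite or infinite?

State q0 is reachable from the start and can reach an accepting state, and it lies on the cycle q0 → q0.
Traversing that cycle any number of times yields accepted strings of unbounded length, so the language is infinite.

infinite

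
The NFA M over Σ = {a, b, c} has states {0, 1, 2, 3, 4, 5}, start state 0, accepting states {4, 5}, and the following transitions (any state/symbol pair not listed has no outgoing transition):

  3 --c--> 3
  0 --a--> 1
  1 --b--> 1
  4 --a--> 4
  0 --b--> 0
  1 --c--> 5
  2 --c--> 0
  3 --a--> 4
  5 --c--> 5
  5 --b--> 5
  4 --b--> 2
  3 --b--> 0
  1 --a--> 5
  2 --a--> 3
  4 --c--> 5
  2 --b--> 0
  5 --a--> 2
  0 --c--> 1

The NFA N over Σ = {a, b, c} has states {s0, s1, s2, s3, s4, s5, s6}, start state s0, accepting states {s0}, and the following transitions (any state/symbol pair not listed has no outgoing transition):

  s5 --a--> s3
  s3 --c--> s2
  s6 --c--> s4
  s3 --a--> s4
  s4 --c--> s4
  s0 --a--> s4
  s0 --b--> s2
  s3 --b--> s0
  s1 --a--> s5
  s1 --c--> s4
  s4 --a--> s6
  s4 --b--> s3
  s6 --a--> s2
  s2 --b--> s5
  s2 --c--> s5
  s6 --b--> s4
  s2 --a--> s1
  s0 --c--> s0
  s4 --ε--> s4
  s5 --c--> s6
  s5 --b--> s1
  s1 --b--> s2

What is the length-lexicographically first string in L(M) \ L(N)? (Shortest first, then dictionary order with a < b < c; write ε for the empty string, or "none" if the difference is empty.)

The string aa is accepted by M but not by N.
No shorter string lies in the difference, and aa is the lexicographically first length-2 string in L(M) \ L(N).

aa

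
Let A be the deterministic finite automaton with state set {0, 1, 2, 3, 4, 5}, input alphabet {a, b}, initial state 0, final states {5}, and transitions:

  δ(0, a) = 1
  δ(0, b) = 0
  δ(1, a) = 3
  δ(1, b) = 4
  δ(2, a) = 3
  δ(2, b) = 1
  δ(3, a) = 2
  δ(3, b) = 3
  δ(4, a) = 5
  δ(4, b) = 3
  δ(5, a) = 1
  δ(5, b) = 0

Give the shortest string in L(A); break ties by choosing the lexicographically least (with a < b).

A breadth-first search from 0 reaches an accepting state first via the path 0 → 1 → 4 → 5 on input aba.
No string of length < 3 is accepted (BFS exhausts all shorter strings without reaching an accepting state), and aba is the lexicographically least accepting string of length 3.

aba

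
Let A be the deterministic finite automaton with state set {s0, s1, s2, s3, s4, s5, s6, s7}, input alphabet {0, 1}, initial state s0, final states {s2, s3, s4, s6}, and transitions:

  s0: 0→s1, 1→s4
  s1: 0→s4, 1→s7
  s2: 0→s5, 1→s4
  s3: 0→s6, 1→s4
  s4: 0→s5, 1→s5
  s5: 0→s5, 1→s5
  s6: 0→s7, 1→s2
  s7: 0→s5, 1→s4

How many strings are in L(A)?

3

The useful subgraph on states {s0, s1, s4, s7} is acyclic, so L(A) is finite; the longest accepting path visits 4 useful states, giving maximum string length 3.
Counting accepting paths from s0 by length: 1 of length 1, 1 of length 2, 1 of length 3. Total 3.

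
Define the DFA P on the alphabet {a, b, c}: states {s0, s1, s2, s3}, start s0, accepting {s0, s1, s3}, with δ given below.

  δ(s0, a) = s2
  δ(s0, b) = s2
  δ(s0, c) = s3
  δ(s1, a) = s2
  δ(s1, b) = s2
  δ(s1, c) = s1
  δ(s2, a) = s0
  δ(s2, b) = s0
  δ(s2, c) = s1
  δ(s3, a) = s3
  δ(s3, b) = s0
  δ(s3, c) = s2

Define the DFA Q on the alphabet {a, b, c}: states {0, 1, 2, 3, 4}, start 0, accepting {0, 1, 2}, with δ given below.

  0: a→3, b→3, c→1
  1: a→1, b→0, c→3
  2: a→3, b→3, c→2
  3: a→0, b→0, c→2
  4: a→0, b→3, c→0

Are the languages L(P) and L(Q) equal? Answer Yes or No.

Exploring the product automaton P × Q from the start pair (s0, 0), following both machines on each input symbol, reaches 4 state pairs: (s0, 0), (s2, 3), (s3, 1), (s1, 2).
P accepts in {s0, s1, s3} and Q accepts in {0, 1, 2}. In every reachable pair the two components are either both accepting — (s0, 0), (s3, 1), (s1, 2) — or both non-accepting, so no string is accepted by exactly one of the machines: L(P) \ L(Q) and L(Q) \ L(P) are both empty.
Hence every string is accepted by P iff it is accepted by Q, and the two languages coincide.

Yes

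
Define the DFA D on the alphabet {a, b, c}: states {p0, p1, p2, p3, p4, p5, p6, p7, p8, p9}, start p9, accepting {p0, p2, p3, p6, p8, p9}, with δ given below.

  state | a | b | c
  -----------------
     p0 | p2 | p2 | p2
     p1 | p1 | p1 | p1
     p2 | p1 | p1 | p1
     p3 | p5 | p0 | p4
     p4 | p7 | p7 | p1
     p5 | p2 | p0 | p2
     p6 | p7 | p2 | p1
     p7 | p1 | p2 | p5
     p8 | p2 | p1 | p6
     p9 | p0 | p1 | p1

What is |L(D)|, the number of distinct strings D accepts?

5

The useful subgraph on states {p0, p2, p9} is acyclic, so L(D) is finite; the longest accepting path visits 3 useful states, giving maximum string length 2.
Counting accepting paths from p9 by length: 1 of length 0, 1 of length 1, 3 of length 2. Total 5.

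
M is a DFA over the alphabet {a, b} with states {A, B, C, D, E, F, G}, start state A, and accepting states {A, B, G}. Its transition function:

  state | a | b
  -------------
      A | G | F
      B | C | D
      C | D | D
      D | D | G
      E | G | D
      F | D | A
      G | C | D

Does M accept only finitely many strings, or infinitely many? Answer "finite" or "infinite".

State A is reachable from the start and can reach an accepting state, and it lies on the cycle A → F → A.
Traversing that cycle any number of times yields accepted strings of unbounded length, so the language is infinite.

infinite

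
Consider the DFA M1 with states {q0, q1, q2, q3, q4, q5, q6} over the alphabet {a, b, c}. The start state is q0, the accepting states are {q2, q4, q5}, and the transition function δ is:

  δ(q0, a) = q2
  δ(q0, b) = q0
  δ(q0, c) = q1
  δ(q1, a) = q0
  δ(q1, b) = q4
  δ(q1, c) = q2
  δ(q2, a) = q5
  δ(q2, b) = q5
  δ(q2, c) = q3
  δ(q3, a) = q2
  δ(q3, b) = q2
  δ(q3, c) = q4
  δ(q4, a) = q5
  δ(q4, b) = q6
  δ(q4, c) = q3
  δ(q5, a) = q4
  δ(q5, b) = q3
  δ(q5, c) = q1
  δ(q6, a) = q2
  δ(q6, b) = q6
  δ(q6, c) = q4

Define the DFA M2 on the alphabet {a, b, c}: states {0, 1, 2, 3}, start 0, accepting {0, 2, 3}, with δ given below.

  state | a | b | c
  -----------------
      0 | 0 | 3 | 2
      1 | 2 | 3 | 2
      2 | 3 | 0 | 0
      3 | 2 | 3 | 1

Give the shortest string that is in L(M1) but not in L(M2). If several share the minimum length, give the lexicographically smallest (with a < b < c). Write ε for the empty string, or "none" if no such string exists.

aabc

The string aabc is accepted by M1 but not by M2.
No shorter string lies in the difference, and aabc is the lexicographically first length-4 string in L(M1) \ L(M2).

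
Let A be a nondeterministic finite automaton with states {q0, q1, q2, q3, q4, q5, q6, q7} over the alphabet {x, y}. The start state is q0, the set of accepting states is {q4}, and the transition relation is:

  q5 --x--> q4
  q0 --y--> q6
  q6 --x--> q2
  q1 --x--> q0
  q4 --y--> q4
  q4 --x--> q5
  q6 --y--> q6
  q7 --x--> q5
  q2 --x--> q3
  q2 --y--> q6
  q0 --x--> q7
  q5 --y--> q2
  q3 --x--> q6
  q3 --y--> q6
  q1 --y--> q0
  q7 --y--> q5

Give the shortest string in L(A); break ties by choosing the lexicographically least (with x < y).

A breadth-first search from q0 reaches an accepting state first via the path q0 → q7 → q5 → q4 on input xxx.
No string of length < 3 is accepted (BFS exhausts all shorter strings without reaching an accepting state), and xxx is the lexicographically least accepting string of length 3.

xxx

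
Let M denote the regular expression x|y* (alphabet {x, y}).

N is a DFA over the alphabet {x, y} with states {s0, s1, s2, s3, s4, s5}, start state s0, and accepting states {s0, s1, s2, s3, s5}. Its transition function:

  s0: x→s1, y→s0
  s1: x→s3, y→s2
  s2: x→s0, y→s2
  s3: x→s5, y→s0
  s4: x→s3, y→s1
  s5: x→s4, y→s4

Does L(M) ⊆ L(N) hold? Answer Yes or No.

Converting the expression M to a DFA (subset construction, then merging equivalent states) gives the minimal DFA with states {m0, m1, m2, m3}, start state m0, accepting states {m0, m1, m2} and transitions m0: x→m1, y→m2; m1: x→m3, y→m3; m2: x→m3, y→m2; m3: x→m3, y→m3.
Exploring the product automaton M × N from the start pair (m0, s0), following both machines on each input symbol, reaches 9 state pairs: (m0, s0), (m1, s1), (m2, s0), (m3, s3), (m3, s2), (m3, s1), (m3, s5), (m3, s0), (m3, s4).
M accepts in {m0, m1, m2} and N accepts in {s0, s1, s2, s3, s5}. The reachable pairs whose M-component is accepting are (m0, s0), (m1, s1), (m2, s0); in each of them the N-component is accepting too, so the product for L(M) \ L(N) (M-component accepting, N-component rejecting) has no reachable accepting pair and the difference is empty.
Hence every string in L(M) is also in L(N).

Yes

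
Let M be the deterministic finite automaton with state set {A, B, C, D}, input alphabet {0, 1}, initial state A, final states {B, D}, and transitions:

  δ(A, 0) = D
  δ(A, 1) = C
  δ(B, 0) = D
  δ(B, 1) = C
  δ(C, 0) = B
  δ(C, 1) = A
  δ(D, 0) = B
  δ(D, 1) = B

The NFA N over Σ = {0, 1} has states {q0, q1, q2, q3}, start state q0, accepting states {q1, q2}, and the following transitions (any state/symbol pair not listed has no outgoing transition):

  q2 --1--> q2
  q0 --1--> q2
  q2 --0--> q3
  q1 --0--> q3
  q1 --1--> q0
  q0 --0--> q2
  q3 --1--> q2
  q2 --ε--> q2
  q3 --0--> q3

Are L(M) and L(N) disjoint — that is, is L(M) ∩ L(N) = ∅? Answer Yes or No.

The string 0 is accepted by both M and N.
Hence L(M) ∩ L(N) ≠ ∅.

No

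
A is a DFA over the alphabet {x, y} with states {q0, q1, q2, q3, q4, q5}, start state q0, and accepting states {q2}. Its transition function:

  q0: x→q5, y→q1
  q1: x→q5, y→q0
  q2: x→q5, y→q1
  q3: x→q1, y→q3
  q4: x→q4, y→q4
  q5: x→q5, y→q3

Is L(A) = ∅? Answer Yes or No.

Yes

The states reachable from the start state are {q0, q1, q3, q5}.
None of the accepting states {q2} is reachable, so no string is accepted and L(A) = ∅.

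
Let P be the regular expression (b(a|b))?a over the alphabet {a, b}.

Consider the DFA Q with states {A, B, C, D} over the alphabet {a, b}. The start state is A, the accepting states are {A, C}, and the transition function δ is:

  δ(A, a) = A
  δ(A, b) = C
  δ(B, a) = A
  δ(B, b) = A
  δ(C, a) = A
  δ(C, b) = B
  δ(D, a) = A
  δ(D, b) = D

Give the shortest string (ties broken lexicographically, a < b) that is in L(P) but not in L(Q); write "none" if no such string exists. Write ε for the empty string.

Converting the expression P to a DFA (subset construction, then merging equivalent states) gives the minimal DFA with states {p0, p1, p2, p3, p4}, start state p0, accepting states {p1} and transitions p0: a→p1, b→p2; p1: a→p3, b→p3; p2: a→p4, b→p4; p3: a→p3, b→p3; p4: a→p1, b→p3.
Exploring the product automaton P × Q from the start pair (p0, A), following both machines on each input symbol, reaches 8 state pairs: (p0, A), (p1, A), (p2, C), (p3, A), (p3, C), (p4, A), (p4, B), (p3, B).
P accepts in {p1} and Q accepts in {A, C}. The reachable pairs whose P-component is accepting are (p1, A); in each of them the Q-component is accepting too, so the product for L(P) \ L(Q) (P-component accepting, Q-component rejecting) has no reachable accepting pair and the difference is empty.
So every string accepted by P is also accepted by Q: L(P) \ L(Q) = ∅ and there is no such string.

none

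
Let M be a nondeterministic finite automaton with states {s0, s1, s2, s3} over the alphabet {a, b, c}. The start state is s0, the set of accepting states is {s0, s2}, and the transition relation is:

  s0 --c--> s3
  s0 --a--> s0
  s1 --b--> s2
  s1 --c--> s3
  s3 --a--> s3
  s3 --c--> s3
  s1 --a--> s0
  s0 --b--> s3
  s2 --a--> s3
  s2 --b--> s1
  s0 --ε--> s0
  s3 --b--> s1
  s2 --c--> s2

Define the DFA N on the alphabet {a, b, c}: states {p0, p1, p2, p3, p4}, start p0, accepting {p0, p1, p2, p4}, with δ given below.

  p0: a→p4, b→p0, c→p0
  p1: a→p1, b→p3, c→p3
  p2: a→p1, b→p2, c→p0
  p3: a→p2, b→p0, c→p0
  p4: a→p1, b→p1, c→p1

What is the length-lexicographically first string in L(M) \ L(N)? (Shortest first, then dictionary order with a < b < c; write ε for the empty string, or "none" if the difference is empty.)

babb

The string babb is accepted by M but not by N.
No shorter string lies in the difference, and babb is the lexicographically first length-4 string in L(M) \ L(N).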